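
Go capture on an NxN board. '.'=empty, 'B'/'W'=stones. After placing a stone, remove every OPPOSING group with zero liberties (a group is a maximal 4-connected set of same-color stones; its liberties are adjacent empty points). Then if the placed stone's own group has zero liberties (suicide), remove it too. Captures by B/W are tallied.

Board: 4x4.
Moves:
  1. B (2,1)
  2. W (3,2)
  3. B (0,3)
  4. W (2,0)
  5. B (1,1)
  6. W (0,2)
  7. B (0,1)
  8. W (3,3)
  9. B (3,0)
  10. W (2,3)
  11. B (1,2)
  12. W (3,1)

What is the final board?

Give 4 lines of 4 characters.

Move 1: B@(2,1) -> caps B=0 W=0
Move 2: W@(3,2) -> caps B=0 W=0
Move 3: B@(0,3) -> caps B=0 W=0
Move 4: W@(2,0) -> caps B=0 W=0
Move 5: B@(1,1) -> caps B=0 W=0
Move 6: W@(0,2) -> caps B=0 W=0
Move 7: B@(0,1) -> caps B=0 W=0
Move 8: W@(3,3) -> caps B=0 W=0
Move 9: B@(3,0) -> caps B=0 W=0
Move 10: W@(2,3) -> caps B=0 W=0
Move 11: B@(1,2) -> caps B=1 W=0
Move 12: W@(3,1) -> caps B=1 W=1

Answer: .B.B
.BB.
WB.W
.WWW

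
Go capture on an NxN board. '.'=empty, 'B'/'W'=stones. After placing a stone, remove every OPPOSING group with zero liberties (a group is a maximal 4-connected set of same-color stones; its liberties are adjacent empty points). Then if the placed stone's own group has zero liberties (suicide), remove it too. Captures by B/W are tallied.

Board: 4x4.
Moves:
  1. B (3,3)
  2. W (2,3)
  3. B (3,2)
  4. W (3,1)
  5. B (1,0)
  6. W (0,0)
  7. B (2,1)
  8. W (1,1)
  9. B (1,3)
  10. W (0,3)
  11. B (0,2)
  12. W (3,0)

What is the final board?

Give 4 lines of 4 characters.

Answer: W.B.
BW.B
.B.W
WWBB

Derivation:
Move 1: B@(3,3) -> caps B=0 W=0
Move 2: W@(2,3) -> caps B=0 W=0
Move 3: B@(3,2) -> caps B=0 W=0
Move 4: W@(3,1) -> caps B=0 W=0
Move 5: B@(1,0) -> caps B=0 W=0
Move 6: W@(0,0) -> caps B=0 W=0
Move 7: B@(2,1) -> caps B=0 W=0
Move 8: W@(1,1) -> caps B=0 W=0
Move 9: B@(1,3) -> caps B=0 W=0
Move 10: W@(0,3) -> caps B=0 W=0
Move 11: B@(0,2) -> caps B=1 W=0
Move 12: W@(3,0) -> caps B=1 W=0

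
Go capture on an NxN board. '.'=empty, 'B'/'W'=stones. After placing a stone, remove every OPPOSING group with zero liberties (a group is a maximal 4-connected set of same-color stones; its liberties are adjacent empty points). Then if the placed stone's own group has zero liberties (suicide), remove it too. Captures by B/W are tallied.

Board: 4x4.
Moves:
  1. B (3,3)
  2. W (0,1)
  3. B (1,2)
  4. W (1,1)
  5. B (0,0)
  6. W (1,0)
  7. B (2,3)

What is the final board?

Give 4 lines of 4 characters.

Answer: .W..
WWB.
...B
...B

Derivation:
Move 1: B@(3,3) -> caps B=0 W=0
Move 2: W@(0,1) -> caps B=0 W=0
Move 3: B@(1,2) -> caps B=0 W=0
Move 4: W@(1,1) -> caps B=0 W=0
Move 5: B@(0,0) -> caps B=0 W=0
Move 6: W@(1,0) -> caps B=0 W=1
Move 7: B@(2,3) -> caps B=0 W=1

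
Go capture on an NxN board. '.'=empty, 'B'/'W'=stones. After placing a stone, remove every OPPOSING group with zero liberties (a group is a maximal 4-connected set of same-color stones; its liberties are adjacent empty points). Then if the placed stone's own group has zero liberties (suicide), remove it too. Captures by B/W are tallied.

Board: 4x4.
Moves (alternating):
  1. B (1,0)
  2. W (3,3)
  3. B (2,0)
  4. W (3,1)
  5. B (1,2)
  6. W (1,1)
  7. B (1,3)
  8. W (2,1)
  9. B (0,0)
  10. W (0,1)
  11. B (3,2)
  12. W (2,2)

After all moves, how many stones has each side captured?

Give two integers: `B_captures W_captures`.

Answer: 0 1

Derivation:
Move 1: B@(1,0) -> caps B=0 W=0
Move 2: W@(3,3) -> caps B=0 W=0
Move 3: B@(2,0) -> caps B=0 W=0
Move 4: W@(3,1) -> caps B=0 W=0
Move 5: B@(1,2) -> caps B=0 W=0
Move 6: W@(1,1) -> caps B=0 W=0
Move 7: B@(1,3) -> caps B=0 W=0
Move 8: W@(2,1) -> caps B=0 W=0
Move 9: B@(0,0) -> caps B=0 W=0
Move 10: W@(0,1) -> caps B=0 W=0
Move 11: B@(3,2) -> caps B=0 W=0
Move 12: W@(2,2) -> caps B=0 W=1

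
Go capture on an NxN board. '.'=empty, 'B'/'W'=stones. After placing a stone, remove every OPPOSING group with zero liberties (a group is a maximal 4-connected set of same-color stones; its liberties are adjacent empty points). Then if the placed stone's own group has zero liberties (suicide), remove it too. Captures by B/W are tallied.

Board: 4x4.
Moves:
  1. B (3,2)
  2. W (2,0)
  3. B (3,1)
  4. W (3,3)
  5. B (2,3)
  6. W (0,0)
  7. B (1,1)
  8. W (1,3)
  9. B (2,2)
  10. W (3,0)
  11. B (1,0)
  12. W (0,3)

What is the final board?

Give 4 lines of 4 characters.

Move 1: B@(3,2) -> caps B=0 W=0
Move 2: W@(2,0) -> caps B=0 W=0
Move 3: B@(3,1) -> caps B=0 W=0
Move 4: W@(3,3) -> caps B=0 W=0
Move 5: B@(2,3) -> caps B=1 W=0
Move 6: W@(0,0) -> caps B=1 W=0
Move 7: B@(1,1) -> caps B=1 W=0
Move 8: W@(1,3) -> caps B=1 W=0
Move 9: B@(2,2) -> caps B=1 W=0
Move 10: W@(3,0) -> caps B=1 W=0
Move 11: B@(1,0) -> caps B=1 W=0
Move 12: W@(0,3) -> caps B=1 W=0

Answer: W..W
BB.W
W.BB
WBB.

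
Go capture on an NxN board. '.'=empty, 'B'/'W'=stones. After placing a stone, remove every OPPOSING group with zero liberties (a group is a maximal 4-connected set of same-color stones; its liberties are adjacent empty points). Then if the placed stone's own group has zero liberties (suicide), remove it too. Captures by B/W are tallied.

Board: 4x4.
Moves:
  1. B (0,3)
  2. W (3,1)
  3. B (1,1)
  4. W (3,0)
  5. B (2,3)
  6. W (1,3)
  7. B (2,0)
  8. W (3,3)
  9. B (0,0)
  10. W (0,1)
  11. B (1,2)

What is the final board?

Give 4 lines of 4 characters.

Answer: BW.B
.BB.
B..B
WW.W

Derivation:
Move 1: B@(0,3) -> caps B=0 W=0
Move 2: W@(3,1) -> caps B=0 W=0
Move 3: B@(1,1) -> caps B=0 W=0
Move 4: W@(3,0) -> caps B=0 W=0
Move 5: B@(2,3) -> caps B=0 W=0
Move 6: W@(1,3) -> caps B=0 W=0
Move 7: B@(2,0) -> caps B=0 W=0
Move 8: W@(3,3) -> caps B=0 W=0
Move 9: B@(0,0) -> caps B=0 W=0
Move 10: W@(0,1) -> caps B=0 W=0
Move 11: B@(1,2) -> caps B=1 W=0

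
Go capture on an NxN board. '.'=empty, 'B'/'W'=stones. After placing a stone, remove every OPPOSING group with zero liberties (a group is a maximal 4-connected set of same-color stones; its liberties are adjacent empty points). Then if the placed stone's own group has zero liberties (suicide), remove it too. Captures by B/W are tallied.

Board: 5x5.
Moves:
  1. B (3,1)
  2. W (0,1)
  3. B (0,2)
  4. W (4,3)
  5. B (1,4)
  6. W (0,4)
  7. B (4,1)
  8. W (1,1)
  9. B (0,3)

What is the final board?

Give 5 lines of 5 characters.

Answer: .WBB.
.W..B
.....
.B...
.B.W.

Derivation:
Move 1: B@(3,1) -> caps B=0 W=0
Move 2: W@(0,1) -> caps B=0 W=0
Move 3: B@(0,2) -> caps B=0 W=0
Move 4: W@(4,3) -> caps B=0 W=0
Move 5: B@(1,4) -> caps B=0 W=0
Move 6: W@(0,4) -> caps B=0 W=0
Move 7: B@(4,1) -> caps B=0 W=0
Move 8: W@(1,1) -> caps B=0 W=0
Move 9: B@(0,3) -> caps B=1 W=0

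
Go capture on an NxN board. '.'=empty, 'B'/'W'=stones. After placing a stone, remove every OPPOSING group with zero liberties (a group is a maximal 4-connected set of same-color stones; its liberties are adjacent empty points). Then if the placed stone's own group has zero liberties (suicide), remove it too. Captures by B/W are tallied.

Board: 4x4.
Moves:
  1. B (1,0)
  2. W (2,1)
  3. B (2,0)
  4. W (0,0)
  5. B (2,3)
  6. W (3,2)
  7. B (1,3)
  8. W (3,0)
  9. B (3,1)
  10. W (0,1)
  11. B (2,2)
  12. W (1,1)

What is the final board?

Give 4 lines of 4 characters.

Move 1: B@(1,0) -> caps B=0 W=0
Move 2: W@(2,1) -> caps B=0 W=0
Move 3: B@(2,0) -> caps B=0 W=0
Move 4: W@(0,0) -> caps B=0 W=0
Move 5: B@(2,3) -> caps B=0 W=0
Move 6: W@(3,2) -> caps B=0 W=0
Move 7: B@(1,3) -> caps B=0 W=0
Move 8: W@(3,0) -> caps B=0 W=0
Move 9: B@(3,1) -> caps B=1 W=0
Move 10: W@(0,1) -> caps B=1 W=0
Move 11: B@(2,2) -> caps B=1 W=0
Move 12: W@(1,1) -> caps B=1 W=0

Answer: WW..
BW.B
BWBB
.BW.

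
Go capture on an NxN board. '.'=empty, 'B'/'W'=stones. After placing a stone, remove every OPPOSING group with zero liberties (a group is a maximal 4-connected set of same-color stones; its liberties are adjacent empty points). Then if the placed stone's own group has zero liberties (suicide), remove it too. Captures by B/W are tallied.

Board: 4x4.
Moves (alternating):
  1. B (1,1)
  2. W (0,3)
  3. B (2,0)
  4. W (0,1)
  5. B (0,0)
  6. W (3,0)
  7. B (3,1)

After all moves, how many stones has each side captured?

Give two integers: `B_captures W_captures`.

Move 1: B@(1,1) -> caps B=0 W=0
Move 2: W@(0,3) -> caps B=0 W=0
Move 3: B@(2,0) -> caps B=0 W=0
Move 4: W@(0,1) -> caps B=0 W=0
Move 5: B@(0,0) -> caps B=0 W=0
Move 6: W@(3,0) -> caps B=0 W=0
Move 7: B@(3,1) -> caps B=1 W=0

Answer: 1 0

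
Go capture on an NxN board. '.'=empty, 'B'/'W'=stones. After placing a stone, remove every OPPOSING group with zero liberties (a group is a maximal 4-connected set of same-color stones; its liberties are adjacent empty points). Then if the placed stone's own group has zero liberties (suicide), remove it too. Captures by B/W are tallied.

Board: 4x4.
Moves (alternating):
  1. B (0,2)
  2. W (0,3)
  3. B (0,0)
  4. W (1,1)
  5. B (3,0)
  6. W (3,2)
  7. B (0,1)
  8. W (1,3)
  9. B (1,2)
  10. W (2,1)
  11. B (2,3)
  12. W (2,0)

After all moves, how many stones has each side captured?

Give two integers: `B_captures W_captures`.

Answer: 2 0

Derivation:
Move 1: B@(0,2) -> caps B=0 W=0
Move 2: W@(0,3) -> caps B=0 W=0
Move 3: B@(0,0) -> caps B=0 W=0
Move 4: W@(1,1) -> caps B=0 W=0
Move 5: B@(3,0) -> caps B=0 W=0
Move 6: W@(3,2) -> caps B=0 W=0
Move 7: B@(0,1) -> caps B=0 W=0
Move 8: W@(1,3) -> caps B=0 W=0
Move 9: B@(1,2) -> caps B=0 W=0
Move 10: W@(2,1) -> caps B=0 W=0
Move 11: B@(2,3) -> caps B=2 W=0
Move 12: W@(2,0) -> caps B=2 W=0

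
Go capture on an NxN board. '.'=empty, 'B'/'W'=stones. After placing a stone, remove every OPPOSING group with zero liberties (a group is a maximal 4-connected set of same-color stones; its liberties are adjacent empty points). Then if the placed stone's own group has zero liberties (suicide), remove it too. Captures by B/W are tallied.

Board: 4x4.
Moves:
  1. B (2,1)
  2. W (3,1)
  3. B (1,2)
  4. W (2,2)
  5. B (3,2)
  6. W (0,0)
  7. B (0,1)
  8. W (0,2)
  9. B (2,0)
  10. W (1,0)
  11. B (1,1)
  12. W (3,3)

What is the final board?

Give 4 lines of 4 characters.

Answer: .BW.
.BB.
BBW.
.W.W

Derivation:
Move 1: B@(2,1) -> caps B=0 W=0
Move 2: W@(3,1) -> caps B=0 W=0
Move 3: B@(1,2) -> caps B=0 W=0
Move 4: W@(2,2) -> caps B=0 W=0
Move 5: B@(3,2) -> caps B=0 W=0
Move 6: W@(0,0) -> caps B=0 W=0
Move 7: B@(0,1) -> caps B=0 W=0
Move 8: W@(0,2) -> caps B=0 W=0
Move 9: B@(2,0) -> caps B=0 W=0
Move 10: W@(1,0) -> caps B=0 W=0
Move 11: B@(1,1) -> caps B=2 W=0
Move 12: W@(3,3) -> caps B=2 W=1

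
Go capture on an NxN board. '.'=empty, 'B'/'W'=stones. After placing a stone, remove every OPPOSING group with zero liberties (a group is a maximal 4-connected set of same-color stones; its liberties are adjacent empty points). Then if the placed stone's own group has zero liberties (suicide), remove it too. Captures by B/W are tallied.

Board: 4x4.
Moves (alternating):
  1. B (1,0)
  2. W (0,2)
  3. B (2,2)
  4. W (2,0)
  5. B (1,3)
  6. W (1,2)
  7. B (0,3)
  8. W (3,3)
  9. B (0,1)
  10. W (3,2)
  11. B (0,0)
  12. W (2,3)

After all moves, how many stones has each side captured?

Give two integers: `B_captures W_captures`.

Move 1: B@(1,0) -> caps B=0 W=0
Move 2: W@(0,2) -> caps B=0 W=0
Move 3: B@(2,2) -> caps B=0 W=0
Move 4: W@(2,0) -> caps B=0 W=0
Move 5: B@(1,3) -> caps B=0 W=0
Move 6: W@(1,2) -> caps B=0 W=0
Move 7: B@(0,3) -> caps B=0 W=0
Move 8: W@(3,3) -> caps B=0 W=0
Move 9: B@(0,1) -> caps B=0 W=0
Move 10: W@(3,2) -> caps B=0 W=0
Move 11: B@(0,0) -> caps B=0 W=0
Move 12: W@(2,3) -> caps B=0 W=2

Answer: 0 2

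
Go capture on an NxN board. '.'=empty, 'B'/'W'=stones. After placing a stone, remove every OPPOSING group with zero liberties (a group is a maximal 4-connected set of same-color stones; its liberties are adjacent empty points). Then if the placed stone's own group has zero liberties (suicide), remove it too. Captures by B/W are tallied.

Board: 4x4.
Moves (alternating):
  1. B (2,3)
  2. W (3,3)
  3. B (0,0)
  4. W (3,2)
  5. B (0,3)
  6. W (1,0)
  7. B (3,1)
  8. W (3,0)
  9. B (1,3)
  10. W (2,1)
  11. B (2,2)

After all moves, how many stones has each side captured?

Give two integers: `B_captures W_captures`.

Answer: 0 1

Derivation:
Move 1: B@(2,3) -> caps B=0 W=0
Move 2: W@(3,3) -> caps B=0 W=0
Move 3: B@(0,0) -> caps B=0 W=0
Move 4: W@(3,2) -> caps B=0 W=0
Move 5: B@(0,3) -> caps B=0 W=0
Move 6: W@(1,0) -> caps B=0 W=0
Move 7: B@(3,1) -> caps B=0 W=0
Move 8: W@(3,0) -> caps B=0 W=0
Move 9: B@(1,3) -> caps B=0 W=0
Move 10: W@(2,1) -> caps B=0 W=1
Move 11: B@(2,2) -> caps B=0 W=1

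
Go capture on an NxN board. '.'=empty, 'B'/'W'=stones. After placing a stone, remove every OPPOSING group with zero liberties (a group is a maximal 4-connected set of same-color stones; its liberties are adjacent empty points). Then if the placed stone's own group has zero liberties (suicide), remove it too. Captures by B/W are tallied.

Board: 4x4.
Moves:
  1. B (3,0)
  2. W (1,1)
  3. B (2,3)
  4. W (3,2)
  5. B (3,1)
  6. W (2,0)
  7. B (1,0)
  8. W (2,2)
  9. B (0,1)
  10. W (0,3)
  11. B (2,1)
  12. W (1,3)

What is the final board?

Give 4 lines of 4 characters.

Answer: .B.W
BW.W
.BWB
BBW.

Derivation:
Move 1: B@(3,0) -> caps B=0 W=0
Move 2: W@(1,1) -> caps B=0 W=0
Move 3: B@(2,3) -> caps B=0 W=0
Move 4: W@(3,2) -> caps B=0 W=0
Move 5: B@(3,1) -> caps B=0 W=0
Move 6: W@(2,0) -> caps B=0 W=0
Move 7: B@(1,0) -> caps B=0 W=0
Move 8: W@(2,2) -> caps B=0 W=0
Move 9: B@(0,1) -> caps B=0 W=0
Move 10: W@(0,3) -> caps B=0 W=0
Move 11: B@(2,1) -> caps B=1 W=0
Move 12: W@(1,3) -> caps B=1 W=0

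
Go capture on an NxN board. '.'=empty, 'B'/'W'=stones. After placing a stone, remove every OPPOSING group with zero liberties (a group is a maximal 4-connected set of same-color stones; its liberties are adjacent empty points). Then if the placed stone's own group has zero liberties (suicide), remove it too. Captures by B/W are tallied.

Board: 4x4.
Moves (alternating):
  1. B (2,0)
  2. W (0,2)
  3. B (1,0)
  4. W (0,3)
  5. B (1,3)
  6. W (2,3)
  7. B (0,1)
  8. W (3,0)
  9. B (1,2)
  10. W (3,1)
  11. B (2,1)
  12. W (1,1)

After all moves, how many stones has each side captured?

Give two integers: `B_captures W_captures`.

Move 1: B@(2,0) -> caps B=0 W=0
Move 2: W@(0,2) -> caps B=0 W=0
Move 3: B@(1,0) -> caps B=0 W=0
Move 4: W@(0,3) -> caps B=0 W=0
Move 5: B@(1,3) -> caps B=0 W=0
Move 6: W@(2,3) -> caps B=0 W=0
Move 7: B@(0,1) -> caps B=0 W=0
Move 8: W@(3,0) -> caps B=0 W=0
Move 9: B@(1,2) -> caps B=2 W=0
Move 10: W@(3,1) -> caps B=2 W=0
Move 11: B@(2,1) -> caps B=2 W=0
Move 12: W@(1,1) -> caps B=2 W=0

Answer: 2 0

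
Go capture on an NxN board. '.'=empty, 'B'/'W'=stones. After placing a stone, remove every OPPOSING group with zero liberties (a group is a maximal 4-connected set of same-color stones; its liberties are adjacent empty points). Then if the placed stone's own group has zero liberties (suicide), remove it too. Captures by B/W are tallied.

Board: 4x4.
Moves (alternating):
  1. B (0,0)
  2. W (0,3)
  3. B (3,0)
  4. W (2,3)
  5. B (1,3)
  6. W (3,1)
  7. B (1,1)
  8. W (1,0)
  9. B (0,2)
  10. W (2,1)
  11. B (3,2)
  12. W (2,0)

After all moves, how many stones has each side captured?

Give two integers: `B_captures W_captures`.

Move 1: B@(0,0) -> caps B=0 W=0
Move 2: W@(0,3) -> caps B=0 W=0
Move 3: B@(3,0) -> caps B=0 W=0
Move 4: W@(2,3) -> caps B=0 W=0
Move 5: B@(1,3) -> caps B=0 W=0
Move 6: W@(3,1) -> caps B=0 W=0
Move 7: B@(1,1) -> caps B=0 W=0
Move 8: W@(1,0) -> caps B=0 W=0
Move 9: B@(0,2) -> caps B=1 W=0
Move 10: W@(2,1) -> caps B=1 W=0
Move 11: B@(3,2) -> caps B=1 W=0
Move 12: W@(2,0) -> caps B=1 W=1

Answer: 1 1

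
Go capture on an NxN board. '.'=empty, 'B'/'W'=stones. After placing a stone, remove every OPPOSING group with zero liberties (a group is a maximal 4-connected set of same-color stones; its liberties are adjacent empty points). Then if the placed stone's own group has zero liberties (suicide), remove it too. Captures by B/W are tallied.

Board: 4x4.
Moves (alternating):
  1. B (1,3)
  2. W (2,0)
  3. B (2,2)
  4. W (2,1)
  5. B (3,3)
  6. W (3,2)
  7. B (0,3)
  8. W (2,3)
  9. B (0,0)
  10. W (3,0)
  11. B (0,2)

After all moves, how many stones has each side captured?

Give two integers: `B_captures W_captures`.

Move 1: B@(1,3) -> caps B=0 W=0
Move 2: W@(2,0) -> caps B=0 W=0
Move 3: B@(2,2) -> caps B=0 W=0
Move 4: W@(2,1) -> caps B=0 W=0
Move 5: B@(3,3) -> caps B=0 W=0
Move 6: W@(3,2) -> caps B=0 W=0
Move 7: B@(0,3) -> caps B=0 W=0
Move 8: W@(2,3) -> caps B=0 W=1
Move 9: B@(0,0) -> caps B=0 W=1
Move 10: W@(3,0) -> caps B=0 W=1
Move 11: B@(0,2) -> caps B=0 W=1

Answer: 0 1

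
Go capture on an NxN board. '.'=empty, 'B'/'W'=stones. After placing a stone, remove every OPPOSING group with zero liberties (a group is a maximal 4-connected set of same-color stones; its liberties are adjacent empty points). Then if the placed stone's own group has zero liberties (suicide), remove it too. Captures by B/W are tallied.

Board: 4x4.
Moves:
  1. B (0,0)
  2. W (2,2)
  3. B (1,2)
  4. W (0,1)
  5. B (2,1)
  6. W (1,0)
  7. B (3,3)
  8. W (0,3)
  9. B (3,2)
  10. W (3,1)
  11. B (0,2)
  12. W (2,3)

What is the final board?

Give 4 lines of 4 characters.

Move 1: B@(0,0) -> caps B=0 W=0
Move 2: W@(2,2) -> caps B=0 W=0
Move 3: B@(1,2) -> caps B=0 W=0
Move 4: W@(0,1) -> caps B=0 W=0
Move 5: B@(2,1) -> caps B=0 W=0
Move 6: W@(1,0) -> caps B=0 W=1
Move 7: B@(3,3) -> caps B=0 W=1
Move 8: W@(0,3) -> caps B=0 W=1
Move 9: B@(3,2) -> caps B=0 W=1
Move 10: W@(3,1) -> caps B=0 W=1
Move 11: B@(0,2) -> caps B=0 W=1
Move 12: W@(2,3) -> caps B=0 W=3

Answer: .WBW
W.B.
.BWW
.W..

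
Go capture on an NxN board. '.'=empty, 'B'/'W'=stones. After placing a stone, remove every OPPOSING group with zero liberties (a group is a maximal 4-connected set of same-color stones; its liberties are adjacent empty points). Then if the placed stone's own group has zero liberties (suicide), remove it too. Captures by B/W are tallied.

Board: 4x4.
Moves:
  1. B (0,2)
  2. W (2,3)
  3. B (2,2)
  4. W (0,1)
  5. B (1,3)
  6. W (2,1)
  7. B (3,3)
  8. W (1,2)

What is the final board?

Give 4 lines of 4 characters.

Answer: .WB.
..WB
.WB.
...B

Derivation:
Move 1: B@(0,2) -> caps B=0 W=0
Move 2: W@(2,3) -> caps B=0 W=0
Move 3: B@(2,2) -> caps B=0 W=0
Move 4: W@(0,1) -> caps B=0 W=0
Move 5: B@(1,3) -> caps B=0 W=0
Move 6: W@(2,1) -> caps B=0 W=0
Move 7: B@(3,3) -> caps B=1 W=0
Move 8: W@(1,2) -> caps B=1 W=0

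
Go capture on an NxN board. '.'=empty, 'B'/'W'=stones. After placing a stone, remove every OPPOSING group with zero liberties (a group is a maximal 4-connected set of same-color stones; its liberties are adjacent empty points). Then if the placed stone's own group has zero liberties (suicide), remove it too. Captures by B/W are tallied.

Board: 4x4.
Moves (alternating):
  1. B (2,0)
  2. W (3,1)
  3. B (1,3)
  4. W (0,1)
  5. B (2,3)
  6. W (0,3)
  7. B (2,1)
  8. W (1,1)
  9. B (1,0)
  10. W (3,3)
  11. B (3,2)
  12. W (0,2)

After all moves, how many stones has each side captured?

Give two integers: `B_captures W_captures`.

Move 1: B@(2,0) -> caps B=0 W=0
Move 2: W@(3,1) -> caps B=0 W=0
Move 3: B@(1,3) -> caps B=0 W=0
Move 4: W@(0,1) -> caps B=0 W=0
Move 5: B@(2,3) -> caps B=0 W=0
Move 6: W@(0,3) -> caps B=0 W=0
Move 7: B@(2,1) -> caps B=0 W=0
Move 8: W@(1,1) -> caps B=0 W=0
Move 9: B@(1,0) -> caps B=0 W=0
Move 10: W@(3,3) -> caps B=0 W=0
Move 11: B@(3,2) -> caps B=1 W=0
Move 12: W@(0,2) -> caps B=1 W=0

Answer: 1 0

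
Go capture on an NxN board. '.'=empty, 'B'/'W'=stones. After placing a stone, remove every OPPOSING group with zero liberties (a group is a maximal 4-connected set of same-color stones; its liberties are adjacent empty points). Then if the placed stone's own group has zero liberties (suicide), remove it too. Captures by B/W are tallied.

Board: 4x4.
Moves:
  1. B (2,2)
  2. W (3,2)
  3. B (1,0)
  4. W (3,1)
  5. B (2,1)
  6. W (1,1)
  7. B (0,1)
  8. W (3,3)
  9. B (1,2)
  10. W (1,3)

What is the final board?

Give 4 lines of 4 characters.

Move 1: B@(2,2) -> caps B=0 W=0
Move 2: W@(3,2) -> caps B=0 W=0
Move 3: B@(1,0) -> caps B=0 W=0
Move 4: W@(3,1) -> caps B=0 W=0
Move 5: B@(2,1) -> caps B=0 W=0
Move 6: W@(1,1) -> caps B=0 W=0
Move 7: B@(0,1) -> caps B=0 W=0
Move 8: W@(3,3) -> caps B=0 W=0
Move 9: B@(1,2) -> caps B=1 W=0
Move 10: W@(1,3) -> caps B=1 W=0

Answer: .B..
B.BW
.BB.
.WWW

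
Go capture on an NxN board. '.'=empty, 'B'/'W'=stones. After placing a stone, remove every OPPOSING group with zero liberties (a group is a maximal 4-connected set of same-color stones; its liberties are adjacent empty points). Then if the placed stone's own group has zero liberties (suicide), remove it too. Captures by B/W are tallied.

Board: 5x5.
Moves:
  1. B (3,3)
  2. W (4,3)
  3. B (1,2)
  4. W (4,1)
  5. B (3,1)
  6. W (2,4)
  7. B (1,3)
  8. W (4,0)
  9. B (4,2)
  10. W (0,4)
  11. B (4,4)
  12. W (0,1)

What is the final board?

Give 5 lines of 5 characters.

Answer: .W..W
..BB.
....W
.B.B.
WWB.B

Derivation:
Move 1: B@(3,3) -> caps B=0 W=0
Move 2: W@(4,3) -> caps B=0 W=0
Move 3: B@(1,2) -> caps B=0 W=0
Move 4: W@(4,1) -> caps B=0 W=0
Move 5: B@(3,1) -> caps B=0 W=0
Move 6: W@(2,4) -> caps B=0 W=0
Move 7: B@(1,3) -> caps B=0 W=0
Move 8: W@(4,0) -> caps B=0 W=0
Move 9: B@(4,2) -> caps B=0 W=0
Move 10: W@(0,4) -> caps B=0 W=0
Move 11: B@(4,4) -> caps B=1 W=0
Move 12: W@(0,1) -> caps B=1 W=0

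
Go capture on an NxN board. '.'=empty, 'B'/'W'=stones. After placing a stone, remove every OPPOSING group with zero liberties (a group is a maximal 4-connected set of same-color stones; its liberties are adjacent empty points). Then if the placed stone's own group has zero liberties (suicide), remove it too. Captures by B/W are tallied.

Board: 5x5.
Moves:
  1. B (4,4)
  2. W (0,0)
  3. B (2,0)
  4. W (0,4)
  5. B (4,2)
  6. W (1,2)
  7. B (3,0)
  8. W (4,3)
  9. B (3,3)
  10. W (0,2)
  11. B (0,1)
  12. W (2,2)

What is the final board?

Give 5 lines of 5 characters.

Answer: WBW.W
..W..
B.W..
B..B.
..B.B

Derivation:
Move 1: B@(4,4) -> caps B=0 W=0
Move 2: W@(0,0) -> caps B=0 W=0
Move 3: B@(2,0) -> caps B=0 W=0
Move 4: W@(0,4) -> caps B=0 W=0
Move 5: B@(4,2) -> caps B=0 W=0
Move 6: W@(1,2) -> caps B=0 W=0
Move 7: B@(3,0) -> caps B=0 W=0
Move 8: W@(4,3) -> caps B=0 W=0
Move 9: B@(3,3) -> caps B=1 W=0
Move 10: W@(0,2) -> caps B=1 W=0
Move 11: B@(0,1) -> caps B=1 W=0
Move 12: W@(2,2) -> caps B=1 W=0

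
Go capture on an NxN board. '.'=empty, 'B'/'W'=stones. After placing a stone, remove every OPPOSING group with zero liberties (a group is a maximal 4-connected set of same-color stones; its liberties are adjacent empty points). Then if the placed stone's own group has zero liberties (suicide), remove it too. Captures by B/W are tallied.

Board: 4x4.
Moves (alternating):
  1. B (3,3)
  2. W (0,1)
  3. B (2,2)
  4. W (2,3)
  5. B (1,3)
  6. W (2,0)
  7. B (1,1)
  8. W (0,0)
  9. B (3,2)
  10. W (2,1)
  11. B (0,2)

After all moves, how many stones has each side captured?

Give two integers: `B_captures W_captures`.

Move 1: B@(3,3) -> caps B=0 W=0
Move 2: W@(0,1) -> caps B=0 W=0
Move 3: B@(2,2) -> caps B=0 W=0
Move 4: W@(2,3) -> caps B=0 W=0
Move 5: B@(1,3) -> caps B=1 W=0
Move 6: W@(2,0) -> caps B=1 W=0
Move 7: B@(1,1) -> caps B=1 W=0
Move 8: W@(0,0) -> caps B=1 W=0
Move 9: B@(3,2) -> caps B=1 W=0
Move 10: W@(2,1) -> caps B=1 W=0
Move 11: B@(0,2) -> caps B=1 W=0

Answer: 1 0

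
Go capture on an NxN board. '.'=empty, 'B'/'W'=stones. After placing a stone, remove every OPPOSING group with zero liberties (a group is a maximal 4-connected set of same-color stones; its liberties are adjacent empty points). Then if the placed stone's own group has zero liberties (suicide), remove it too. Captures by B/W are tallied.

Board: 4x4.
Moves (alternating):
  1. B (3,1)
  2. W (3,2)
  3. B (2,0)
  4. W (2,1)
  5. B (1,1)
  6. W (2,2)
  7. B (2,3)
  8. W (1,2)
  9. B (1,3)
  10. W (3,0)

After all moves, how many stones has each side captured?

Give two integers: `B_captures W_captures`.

Move 1: B@(3,1) -> caps B=0 W=0
Move 2: W@(3,2) -> caps B=0 W=0
Move 3: B@(2,0) -> caps B=0 W=0
Move 4: W@(2,1) -> caps B=0 W=0
Move 5: B@(1,1) -> caps B=0 W=0
Move 6: W@(2,2) -> caps B=0 W=0
Move 7: B@(2,3) -> caps B=0 W=0
Move 8: W@(1,2) -> caps B=0 W=0
Move 9: B@(1,3) -> caps B=0 W=0
Move 10: W@(3,0) -> caps B=0 W=1

Answer: 0 1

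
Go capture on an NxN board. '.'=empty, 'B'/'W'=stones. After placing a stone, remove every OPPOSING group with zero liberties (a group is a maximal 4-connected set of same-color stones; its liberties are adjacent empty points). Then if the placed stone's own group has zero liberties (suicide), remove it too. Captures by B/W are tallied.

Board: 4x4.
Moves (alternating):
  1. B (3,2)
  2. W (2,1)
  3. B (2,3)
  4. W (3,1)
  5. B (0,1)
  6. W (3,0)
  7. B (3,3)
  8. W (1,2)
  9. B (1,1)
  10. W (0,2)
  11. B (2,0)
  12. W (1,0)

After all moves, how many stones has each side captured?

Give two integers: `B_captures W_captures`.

Move 1: B@(3,2) -> caps B=0 W=0
Move 2: W@(2,1) -> caps B=0 W=0
Move 3: B@(2,3) -> caps B=0 W=0
Move 4: W@(3,1) -> caps B=0 W=0
Move 5: B@(0,1) -> caps B=0 W=0
Move 6: W@(3,0) -> caps B=0 W=0
Move 7: B@(3,3) -> caps B=0 W=0
Move 8: W@(1,2) -> caps B=0 W=0
Move 9: B@(1,1) -> caps B=0 W=0
Move 10: W@(0,2) -> caps B=0 W=0
Move 11: B@(2,0) -> caps B=0 W=0
Move 12: W@(1,0) -> caps B=0 W=1

Answer: 0 1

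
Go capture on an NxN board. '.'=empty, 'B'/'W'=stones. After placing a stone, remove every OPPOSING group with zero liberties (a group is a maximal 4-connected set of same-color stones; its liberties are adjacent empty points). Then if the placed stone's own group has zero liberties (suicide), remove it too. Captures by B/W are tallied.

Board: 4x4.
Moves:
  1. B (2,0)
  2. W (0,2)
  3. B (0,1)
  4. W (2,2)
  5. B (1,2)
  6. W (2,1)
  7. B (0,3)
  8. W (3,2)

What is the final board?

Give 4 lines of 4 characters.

Move 1: B@(2,0) -> caps B=0 W=0
Move 2: W@(0,2) -> caps B=0 W=0
Move 3: B@(0,1) -> caps B=0 W=0
Move 4: W@(2,2) -> caps B=0 W=0
Move 5: B@(1,2) -> caps B=0 W=0
Move 6: W@(2,1) -> caps B=0 W=0
Move 7: B@(0,3) -> caps B=1 W=0
Move 8: W@(3,2) -> caps B=1 W=0

Answer: .B.B
..B.
BWW.
..W.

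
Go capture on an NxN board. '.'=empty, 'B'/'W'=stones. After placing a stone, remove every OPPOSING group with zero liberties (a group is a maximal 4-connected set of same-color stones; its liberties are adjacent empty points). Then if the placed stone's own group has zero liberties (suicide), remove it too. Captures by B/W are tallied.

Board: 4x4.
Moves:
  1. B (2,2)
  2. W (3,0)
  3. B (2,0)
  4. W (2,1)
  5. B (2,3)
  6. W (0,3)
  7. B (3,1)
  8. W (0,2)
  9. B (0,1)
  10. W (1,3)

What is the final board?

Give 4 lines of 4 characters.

Answer: .BWW
...W
BWBB
.B..

Derivation:
Move 1: B@(2,2) -> caps B=0 W=0
Move 2: W@(3,0) -> caps B=0 W=0
Move 3: B@(2,0) -> caps B=0 W=0
Move 4: W@(2,1) -> caps B=0 W=0
Move 5: B@(2,3) -> caps B=0 W=0
Move 6: W@(0,3) -> caps B=0 W=0
Move 7: B@(3,1) -> caps B=1 W=0
Move 8: W@(0,2) -> caps B=1 W=0
Move 9: B@(0,1) -> caps B=1 W=0
Move 10: W@(1,3) -> caps B=1 W=0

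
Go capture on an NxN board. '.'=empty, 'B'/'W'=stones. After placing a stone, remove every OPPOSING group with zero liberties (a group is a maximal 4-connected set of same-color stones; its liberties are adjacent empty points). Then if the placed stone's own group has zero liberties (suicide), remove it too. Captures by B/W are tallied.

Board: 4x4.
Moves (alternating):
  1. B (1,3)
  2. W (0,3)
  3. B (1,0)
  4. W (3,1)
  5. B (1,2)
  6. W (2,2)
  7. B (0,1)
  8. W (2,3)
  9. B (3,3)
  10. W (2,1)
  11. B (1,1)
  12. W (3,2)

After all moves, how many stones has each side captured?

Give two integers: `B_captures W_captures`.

Answer: 0 1

Derivation:
Move 1: B@(1,3) -> caps B=0 W=0
Move 2: W@(0,3) -> caps B=0 W=0
Move 3: B@(1,0) -> caps B=0 W=0
Move 4: W@(3,1) -> caps B=0 W=0
Move 5: B@(1,2) -> caps B=0 W=0
Move 6: W@(2,2) -> caps B=0 W=0
Move 7: B@(0,1) -> caps B=0 W=0
Move 8: W@(2,3) -> caps B=0 W=0
Move 9: B@(3,3) -> caps B=0 W=0
Move 10: W@(2,1) -> caps B=0 W=0
Move 11: B@(1,1) -> caps B=0 W=0
Move 12: W@(3,2) -> caps B=0 W=1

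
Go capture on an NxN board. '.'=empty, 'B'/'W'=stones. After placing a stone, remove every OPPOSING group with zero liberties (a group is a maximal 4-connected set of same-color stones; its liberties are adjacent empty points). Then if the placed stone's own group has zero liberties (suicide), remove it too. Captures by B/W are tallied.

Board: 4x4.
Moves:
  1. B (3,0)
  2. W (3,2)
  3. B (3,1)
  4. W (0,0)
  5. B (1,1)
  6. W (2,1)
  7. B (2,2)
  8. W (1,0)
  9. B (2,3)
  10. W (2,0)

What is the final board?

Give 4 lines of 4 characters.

Answer: W...
WB..
WWBB
..W.

Derivation:
Move 1: B@(3,0) -> caps B=0 W=0
Move 2: W@(3,2) -> caps B=0 W=0
Move 3: B@(3,1) -> caps B=0 W=0
Move 4: W@(0,0) -> caps B=0 W=0
Move 5: B@(1,1) -> caps B=0 W=0
Move 6: W@(2,1) -> caps B=0 W=0
Move 7: B@(2,2) -> caps B=0 W=0
Move 8: W@(1,0) -> caps B=0 W=0
Move 9: B@(2,3) -> caps B=0 W=0
Move 10: W@(2,0) -> caps B=0 W=2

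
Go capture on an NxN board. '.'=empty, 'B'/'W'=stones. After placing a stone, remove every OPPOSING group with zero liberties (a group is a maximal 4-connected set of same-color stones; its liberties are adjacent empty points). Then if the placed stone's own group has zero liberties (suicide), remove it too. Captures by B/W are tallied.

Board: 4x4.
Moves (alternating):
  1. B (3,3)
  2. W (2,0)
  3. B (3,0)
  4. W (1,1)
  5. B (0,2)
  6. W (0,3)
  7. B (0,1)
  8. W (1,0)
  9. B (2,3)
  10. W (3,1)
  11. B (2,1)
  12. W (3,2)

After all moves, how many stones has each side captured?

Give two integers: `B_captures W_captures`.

Answer: 0 1

Derivation:
Move 1: B@(3,3) -> caps B=0 W=0
Move 2: W@(2,0) -> caps B=0 W=0
Move 3: B@(3,0) -> caps B=0 W=0
Move 4: W@(1,1) -> caps B=0 W=0
Move 5: B@(0,2) -> caps B=0 W=0
Move 6: W@(0,3) -> caps B=0 W=0
Move 7: B@(0,1) -> caps B=0 W=0
Move 8: W@(1,0) -> caps B=0 W=0
Move 9: B@(2,3) -> caps B=0 W=0
Move 10: W@(3,1) -> caps B=0 W=1
Move 11: B@(2,1) -> caps B=0 W=1
Move 12: W@(3,2) -> caps B=0 W=1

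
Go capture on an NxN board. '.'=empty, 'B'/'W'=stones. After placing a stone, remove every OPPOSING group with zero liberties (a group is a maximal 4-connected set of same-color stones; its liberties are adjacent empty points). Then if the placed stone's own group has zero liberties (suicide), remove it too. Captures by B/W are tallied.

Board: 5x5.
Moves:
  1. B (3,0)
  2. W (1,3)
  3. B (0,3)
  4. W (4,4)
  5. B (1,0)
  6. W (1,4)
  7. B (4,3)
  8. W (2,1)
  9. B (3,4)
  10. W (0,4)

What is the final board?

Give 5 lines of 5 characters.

Answer: ...BW
B..WW
.W...
B...B
...B.

Derivation:
Move 1: B@(3,0) -> caps B=0 W=0
Move 2: W@(1,3) -> caps B=0 W=0
Move 3: B@(0,3) -> caps B=0 W=0
Move 4: W@(4,4) -> caps B=0 W=0
Move 5: B@(1,0) -> caps B=0 W=0
Move 6: W@(1,4) -> caps B=0 W=0
Move 7: B@(4,3) -> caps B=0 W=0
Move 8: W@(2,1) -> caps B=0 W=0
Move 9: B@(3,4) -> caps B=1 W=0
Move 10: W@(0,4) -> caps B=1 W=0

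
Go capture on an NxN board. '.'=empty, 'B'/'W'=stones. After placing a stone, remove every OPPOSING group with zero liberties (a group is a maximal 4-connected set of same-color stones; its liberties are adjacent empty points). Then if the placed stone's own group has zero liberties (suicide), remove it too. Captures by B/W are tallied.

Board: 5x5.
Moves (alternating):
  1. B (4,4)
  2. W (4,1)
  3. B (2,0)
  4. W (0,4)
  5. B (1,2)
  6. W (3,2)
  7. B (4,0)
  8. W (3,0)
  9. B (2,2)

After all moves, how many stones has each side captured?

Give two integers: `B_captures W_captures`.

Move 1: B@(4,4) -> caps B=0 W=0
Move 2: W@(4,1) -> caps B=0 W=0
Move 3: B@(2,0) -> caps B=0 W=0
Move 4: W@(0,4) -> caps B=0 W=0
Move 5: B@(1,2) -> caps B=0 W=0
Move 6: W@(3,2) -> caps B=0 W=0
Move 7: B@(4,0) -> caps B=0 W=0
Move 8: W@(3,0) -> caps B=0 W=1
Move 9: B@(2,2) -> caps B=0 W=1

Answer: 0 1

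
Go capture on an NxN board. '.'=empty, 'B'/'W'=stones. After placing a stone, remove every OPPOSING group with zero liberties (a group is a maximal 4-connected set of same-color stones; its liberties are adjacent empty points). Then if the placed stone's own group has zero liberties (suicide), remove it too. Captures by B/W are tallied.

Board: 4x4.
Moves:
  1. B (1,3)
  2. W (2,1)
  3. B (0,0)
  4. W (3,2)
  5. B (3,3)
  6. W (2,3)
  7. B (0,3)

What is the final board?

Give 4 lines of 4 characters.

Move 1: B@(1,3) -> caps B=0 W=0
Move 2: W@(2,1) -> caps B=0 W=0
Move 3: B@(0,0) -> caps B=0 W=0
Move 4: W@(3,2) -> caps B=0 W=0
Move 5: B@(3,3) -> caps B=0 W=0
Move 6: W@(2,3) -> caps B=0 W=1
Move 7: B@(0,3) -> caps B=0 W=1

Answer: B..B
...B
.W.W
..W.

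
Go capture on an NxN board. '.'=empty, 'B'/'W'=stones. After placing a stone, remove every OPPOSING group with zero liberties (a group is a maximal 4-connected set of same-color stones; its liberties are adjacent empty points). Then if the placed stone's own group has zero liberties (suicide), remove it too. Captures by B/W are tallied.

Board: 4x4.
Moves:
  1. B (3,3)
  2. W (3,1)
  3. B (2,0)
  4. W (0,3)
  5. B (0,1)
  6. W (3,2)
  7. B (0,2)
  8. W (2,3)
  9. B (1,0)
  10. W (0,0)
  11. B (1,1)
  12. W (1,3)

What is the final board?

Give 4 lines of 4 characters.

Answer: .BBW
BB.W
B..W
.WW.

Derivation:
Move 1: B@(3,3) -> caps B=0 W=0
Move 2: W@(3,1) -> caps B=0 W=0
Move 3: B@(2,0) -> caps B=0 W=0
Move 4: W@(0,3) -> caps B=0 W=0
Move 5: B@(0,1) -> caps B=0 W=0
Move 6: W@(3,2) -> caps B=0 W=0
Move 7: B@(0,2) -> caps B=0 W=0
Move 8: W@(2,3) -> caps B=0 W=1
Move 9: B@(1,0) -> caps B=0 W=1
Move 10: W@(0,0) -> caps B=0 W=1
Move 11: B@(1,1) -> caps B=0 W=1
Move 12: W@(1,3) -> caps B=0 W=1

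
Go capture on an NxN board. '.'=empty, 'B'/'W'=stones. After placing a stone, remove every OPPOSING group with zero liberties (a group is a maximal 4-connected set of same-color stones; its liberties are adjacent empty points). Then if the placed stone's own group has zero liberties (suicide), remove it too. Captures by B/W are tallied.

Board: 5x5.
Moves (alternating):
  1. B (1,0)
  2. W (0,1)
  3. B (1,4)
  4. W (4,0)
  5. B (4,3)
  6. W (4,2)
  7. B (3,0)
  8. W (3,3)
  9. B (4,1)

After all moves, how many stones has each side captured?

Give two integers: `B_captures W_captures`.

Answer: 1 0

Derivation:
Move 1: B@(1,0) -> caps B=0 W=0
Move 2: W@(0,1) -> caps B=0 W=0
Move 3: B@(1,4) -> caps B=0 W=0
Move 4: W@(4,0) -> caps B=0 W=0
Move 5: B@(4,3) -> caps B=0 W=0
Move 6: W@(4,2) -> caps B=0 W=0
Move 7: B@(3,0) -> caps B=0 W=0
Move 8: W@(3,3) -> caps B=0 W=0
Move 9: B@(4,1) -> caps B=1 W=0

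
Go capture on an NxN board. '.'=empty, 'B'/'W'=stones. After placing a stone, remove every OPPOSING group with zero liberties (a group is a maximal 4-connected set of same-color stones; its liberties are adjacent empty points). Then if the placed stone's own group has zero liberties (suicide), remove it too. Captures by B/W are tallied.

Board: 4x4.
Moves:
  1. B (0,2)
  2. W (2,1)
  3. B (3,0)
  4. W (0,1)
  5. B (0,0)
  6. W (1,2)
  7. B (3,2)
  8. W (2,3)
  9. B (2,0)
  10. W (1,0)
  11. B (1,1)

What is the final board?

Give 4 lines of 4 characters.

Answer: .WB.
W.W.
BW.W
B.B.

Derivation:
Move 1: B@(0,2) -> caps B=0 W=0
Move 2: W@(2,1) -> caps B=0 W=0
Move 3: B@(3,0) -> caps B=0 W=0
Move 4: W@(0,1) -> caps B=0 W=0
Move 5: B@(0,0) -> caps B=0 W=0
Move 6: W@(1,2) -> caps B=0 W=0
Move 7: B@(3,2) -> caps B=0 W=0
Move 8: W@(2,3) -> caps B=0 W=0
Move 9: B@(2,0) -> caps B=0 W=0
Move 10: W@(1,0) -> caps B=0 W=1
Move 11: B@(1,1) -> caps B=0 W=1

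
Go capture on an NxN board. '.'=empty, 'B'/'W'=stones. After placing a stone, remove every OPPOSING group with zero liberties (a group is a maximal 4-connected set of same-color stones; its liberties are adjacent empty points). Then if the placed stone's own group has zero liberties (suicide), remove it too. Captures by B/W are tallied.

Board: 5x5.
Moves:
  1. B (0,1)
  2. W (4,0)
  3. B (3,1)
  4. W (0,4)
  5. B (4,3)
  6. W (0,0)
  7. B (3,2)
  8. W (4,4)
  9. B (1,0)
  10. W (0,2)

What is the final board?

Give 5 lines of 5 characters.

Move 1: B@(0,1) -> caps B=0 W=0
Move 2: W@(4,0) -> caps B=0 W=0
Move 3: B@(3,1) -> caps B=0 W=0
Move 4: W@(0,4) -> caps B=0 W=0
Move 5: B@(4,3) -> caps B=0 W=0
Move 6: W@(0,0) -> caps B=0 W=0
Move 7: B@(3,2) -> caps B=0 W=0
Move 8: W@(4,4) -> caps B=0 W=0
Move 9: B@(1,0) -> caps B=1 W=0
Move 10: W@(0,2) -> caps B=1 W=0

Answer: .BW.W
B....
.....
.BB..
W..BW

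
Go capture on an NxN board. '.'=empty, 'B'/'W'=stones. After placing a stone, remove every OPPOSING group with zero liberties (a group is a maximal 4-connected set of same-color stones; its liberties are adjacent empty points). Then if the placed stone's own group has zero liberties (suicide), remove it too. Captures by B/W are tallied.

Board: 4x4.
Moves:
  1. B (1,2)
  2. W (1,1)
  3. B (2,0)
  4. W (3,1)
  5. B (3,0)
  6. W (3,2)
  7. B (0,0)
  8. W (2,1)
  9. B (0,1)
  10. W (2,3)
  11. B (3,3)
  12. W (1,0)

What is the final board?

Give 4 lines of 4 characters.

Answer: BB..
WWB.
.W.W
.WW.

Derivation:
Move 1: B@(1,2) -> caps B=0 W=0
Move 2: W@(1,1) -> caps B=0 W=0
Move 3: B@(2,0) -> caps B=0 W=0
Move 4: W@(3,1) -> caps B=0 W=0
Move 5: B@(3,0) -> caps B=0 W=0
Move 6: W@(3,2) -> caps B=0 W=0
Move 7: B@(0,0) -> caps B=0 W=0
Move 8: W@(2,1) -> caps B=0 W=0
Move 9: B@(0,1) -> caps B=0 W=0
Move 10: W@(2,3) -> caps B=0 W=0
Move 11: B@(3,3) -> caps B=0 W=0
Move 12: W@(1,0) -> caps B=0 W=2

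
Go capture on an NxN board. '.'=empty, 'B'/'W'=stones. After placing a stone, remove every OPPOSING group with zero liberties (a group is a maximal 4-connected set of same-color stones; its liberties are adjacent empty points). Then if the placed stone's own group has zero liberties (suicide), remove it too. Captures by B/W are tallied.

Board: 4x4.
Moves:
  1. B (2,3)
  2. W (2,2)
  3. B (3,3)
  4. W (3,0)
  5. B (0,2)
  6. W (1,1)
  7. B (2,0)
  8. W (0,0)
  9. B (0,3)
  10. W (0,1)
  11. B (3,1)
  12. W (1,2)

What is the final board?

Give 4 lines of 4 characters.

Move 1: B@(2,3) -> caps B=0 W=0
Move 2: W@(2,2) -> caps B=0 W=0
Move 3: B@(3,3) -> caps B=0 W=0
Move 4: W@(3,0) -> caps B=0 W=0
Move 5: B@(0,2) -> caps B=0 W=0
Move 6: W@(1,1) -> caps B=0 W=0
Move 7: B@(2,0) -> caps B=0 W=0
Move 8: W@(0,0) -> caps B=0 W=0
Move 9: B@(0,3) -> caps B=0 W=0
Move 10: W@(0,1) -> caps B=0 W=0
Move 11: B@(3,1) -> caps B=1 W=0
Move 12: W@(1,2) -> caps B=1 W=0

Answer: WWBB
.WW.
B.WB
.B.B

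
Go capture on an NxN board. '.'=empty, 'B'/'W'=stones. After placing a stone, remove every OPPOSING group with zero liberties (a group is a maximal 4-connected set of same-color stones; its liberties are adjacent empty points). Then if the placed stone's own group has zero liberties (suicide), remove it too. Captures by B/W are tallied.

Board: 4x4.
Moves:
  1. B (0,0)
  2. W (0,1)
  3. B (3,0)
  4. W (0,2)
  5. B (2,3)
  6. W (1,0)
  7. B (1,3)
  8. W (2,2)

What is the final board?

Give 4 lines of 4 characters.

Answer: .WW.
W..B
..WB
B...

Derivation:
Move 1: B@(0,0) -> caps B=0 W=0
Move 2: W@(0,1) -> caps B=0 W=0
Move 3: B@(3,0) -> caps B=0 W=0
Move 4: W@(0,2) -> caps B=0 W=0
Move 5: B@(2,3) -> caps B=0 W=0
Move 6: W@(1,0) -> caps B=0 W=1
Move 7: B@(1,3) -> caps B=0 W=1
Move 8: W@(2,2) -> caps B=0 W=1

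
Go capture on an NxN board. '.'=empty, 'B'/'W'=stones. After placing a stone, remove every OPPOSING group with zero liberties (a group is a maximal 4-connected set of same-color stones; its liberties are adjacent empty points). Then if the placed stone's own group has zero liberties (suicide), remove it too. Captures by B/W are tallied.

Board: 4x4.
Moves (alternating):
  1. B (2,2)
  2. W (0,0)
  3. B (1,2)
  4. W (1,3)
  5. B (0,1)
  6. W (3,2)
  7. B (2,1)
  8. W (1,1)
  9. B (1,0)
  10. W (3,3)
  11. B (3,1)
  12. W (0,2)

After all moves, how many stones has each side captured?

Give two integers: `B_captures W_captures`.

Move 1: B@(2,2) -> caps B=0 W=0
Move 2: W@(0,0) -> caps B=0 W=0
Move 3: B@(1,2) -> caps B=0 W=0
Move 4: W@(1,3) -> caps B=0 W=0
Move 5: B@(0,1) -> caps B=0 W=0
Move 6: W@(3,2) -> caps B=0 W=0
Move 7: B@(2,1) -> caps B=0 W=0
Move 8: W@(1,1) -> caps B=0 W=0
Move 9: B@(1,0) -> caps B=2 W=0
Move 10: W@(3,3) -> caps B=2 W=0
Move 11: B@(3,1) -> caps B=2 W=0
Move 12: W@(0,2) -> caps B=2 W=0

Answer: 2 0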